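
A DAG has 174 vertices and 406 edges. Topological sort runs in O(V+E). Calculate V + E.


V = 174 (vertex processing)
E = 406 (edge processing)
V + E = 174 + 406 = 580


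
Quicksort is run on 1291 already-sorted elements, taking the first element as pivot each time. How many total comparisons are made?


Sum of comparisons per partition:
1290 + 1289 + ... + 1 + 0
= 1291 * (1291 - 1) / 2
= 1291 * 1290 / 2
= 832695


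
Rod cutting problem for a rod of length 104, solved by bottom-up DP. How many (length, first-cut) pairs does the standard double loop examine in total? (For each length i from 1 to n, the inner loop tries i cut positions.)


For each subproblem length i = 1..104, the inner loop considers i possible first cuts.
Total = 1 + 2 + ... + 104
= 104*(104+1)/2
= 104*105/2 = 5460


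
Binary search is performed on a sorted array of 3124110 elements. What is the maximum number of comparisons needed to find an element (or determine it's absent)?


Binary search halves the search space each comparison:
  Step 1: search space = 3124110 -> 1562055
  Step 2: search space = 1562055 -> 781027
  Step 3: search space = 781027 -> 390513
  Step 4: search space = 390513 -> 195256
  Step 5: search space = 195256 -> 97628
  Step 6: search space = 97628 -> 48814
  Step 7: search space = 48814 -> 24407
  Step 8: search space = 24407 -> 12203
  Step 9: search space = 12203 -> 6101
  Step 10: search space = 6101 -> 3050
  Step 11: search space = 3050 -> 1525
  Step 12: search space = 1525 -> 762
  Step 13: search space = 762 -> 381
  Step 14: search space = 381 -> 190
  Step 15: search space = 190 -> 95
  Step 16: search space = 95 -> 47
  Step 17: search space = 47 -> 23
  Step 18: search space = 23 -> 11
  Step 19: search space = 11 -> 5
  Step 20: search space = 5 -> 2
  Step 21: search space = 2 -> 1
  Step 22: search space = 1 (final check)
Maximum comparisons = floor(log2(3124110)) + 1 = 21 + 1 = 22


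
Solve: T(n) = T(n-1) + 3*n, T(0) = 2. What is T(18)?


Expanding the recurrence:
T(18) = T(17) + 3*18
       = T(16) + 3*17 + 3*18
       ...
       = T(0) + 3*(1 + 2 + ... + 18)
       = 2 + 3 * 18*19/2
       = 2 + 3 * 171
       = 2 + 513 = 515


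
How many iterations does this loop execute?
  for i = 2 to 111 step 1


The loop variable i takes values starting at 2 and increments by 1 each iteration.
Sequence: i = 2, 3, 4, 5, 6, 7, 8, 9, 10, ...
The upper bound 111 is inclusive, so the count is floor((last - first) / step) + 1:
floor((111 - 2) / 1) + 1 = floor(109/1) + 1 = 109 + 1 = 110


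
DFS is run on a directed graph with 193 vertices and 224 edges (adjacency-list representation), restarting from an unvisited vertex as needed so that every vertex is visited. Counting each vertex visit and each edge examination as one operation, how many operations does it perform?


A full DFS traversal processes each vertex exactly once (push/pop on stack).
Each directed edge is examined once.
V = 193, E = 224
V + E = 417


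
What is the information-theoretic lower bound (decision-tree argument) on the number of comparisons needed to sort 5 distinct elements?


A binary decision tree of height h has at most 2^h leaves and needs at least n! of them, so h >= ceil(log2(n!)).
Compute 5! as a running product:
  x2 = 2, x3 = 6, x4 = 24, x5 = 120
5! = 120
Bracket between powers of 2:
  2^6 = 64 < 120 <= 128 = 2^7
So ceil(log2(5!)) = 7


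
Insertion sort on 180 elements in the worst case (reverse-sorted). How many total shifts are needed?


In the worst case (reverse-sorted), each element shifts past all previous:
  Element 1: 1 shifts
  Element 2: 2 shifts
  Element 3: 3 shifts
  Element 4: 4 shifts
  Element 5: 5 shifts
  ...
  Element 179: 179 shifts
Total = 1 + 2 + ... + 179
= 180*(180-1)/2 = 16110


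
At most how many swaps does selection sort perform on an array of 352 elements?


Each of the 351 passes places one element in its final position.
Pass 1: swap minimum into position 0
Pass 2: swap minimum of remaining into position 1
...
Pass 351: last two elements, one swap
Maximum swaps = 352 - 1 = 351


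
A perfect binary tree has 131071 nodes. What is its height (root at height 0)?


For a perfect binary tree of height h: n = 2^(h+1) - 1, so h = log2(n+1) - 1.
  n + 1 = 131072 = 2^17
  log2(131072) = 17
  height = 17 - 1 = 16


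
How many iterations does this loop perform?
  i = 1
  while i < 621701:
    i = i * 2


The loop variable doubles each iteration:
i = 1 -> 2 -> 4 -> 8 -> 16 -> 32 -> 64 -> 128 -> 256 -> 512 -> 1024 -> 2048 -> 4096 -> 8192 -> 16384 -> 32768 -> 65536 -> 131072 -> 262144 -> 524288 -> 1048576 (stop, 1048576 >= 621701)
Number of doublings = ceil(log2(621701)) = 20


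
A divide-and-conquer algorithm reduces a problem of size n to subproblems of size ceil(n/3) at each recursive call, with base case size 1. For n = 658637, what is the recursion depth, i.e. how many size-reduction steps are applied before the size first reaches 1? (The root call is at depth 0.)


Each step divides the size by 3 (rounding up); after k steps the size is ceil(n/3^k), which equals 1 exactly when 3^k >= n.
So the depth is the smallest k with 3^k >= 658637, i.e. ceil(log_3(658637)).
3^12 = 531441 < 658637 <= 1594323 = 3^13
Recursion depth = 13


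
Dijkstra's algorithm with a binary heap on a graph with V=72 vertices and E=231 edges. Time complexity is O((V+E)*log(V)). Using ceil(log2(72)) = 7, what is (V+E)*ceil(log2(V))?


Dijkstra with a binary heap: each vertex is extracted once, each edge may relax once.
Each heap operation costs O(log V).
V + E = 72 + 231 = 303
ceil(log2(72)) = 7 (since 2^6 = 64 < 72 <= 128 = 2^7)
Total heap work = (V+E) * ceil(log2(V)) = 303 * 7 = 2121


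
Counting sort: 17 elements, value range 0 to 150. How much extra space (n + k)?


n = 17 (output array)
k = 151 (count array for 151 distinct values)
Extra space = 17 + 151 = 168


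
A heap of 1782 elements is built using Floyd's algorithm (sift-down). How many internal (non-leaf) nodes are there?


Leaf nodes occupy roughly half the array.
Sift-down is called for each internal node, starting from the last one.
Internal nodes = floor(n/2) = floor(1782/2) = 891


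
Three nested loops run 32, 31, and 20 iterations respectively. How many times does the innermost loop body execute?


Loop 1 (outermost): 32 iterations
Loop 2 (middle): 31 iterations per outer
Loop 3 (innermost): 20 iterations per middle
Total = 32 * 31 * 20 = 19840


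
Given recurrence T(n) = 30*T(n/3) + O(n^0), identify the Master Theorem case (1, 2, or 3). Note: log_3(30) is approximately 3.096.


Master Theorem parameters: a=30, b=3, c=0
log_b(a) = 3.096
Compare b^c with a: 3^0 = 1 < 30, so c < log_b(a).
Comparing c=0 vs log_b(a)=3.096:
0 < 3.096 => Case 1
Result: T(n) = O(n^(log_3 30)) ~ O(n^3.096)
Master Theorem case = 1


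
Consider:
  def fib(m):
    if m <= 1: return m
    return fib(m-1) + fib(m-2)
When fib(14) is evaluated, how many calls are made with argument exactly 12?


Let N(m) = number of times fib(m) is called while evaluating fib(14).
N(14) = 1 (the initial call).
N(13) = 1 (only fib(14) calls it).
For 1 <= m <= 12: fib(m) is called by fib(m+1) and fib(m+2), so
  N(m) = N(m+1) + N(m+2).
fib(0) is called only by fib(2), so N(0) = N(2).
Walk down from m=14:
  N(14)=1, N(13)=1, N(12)=2
N(12) = 2


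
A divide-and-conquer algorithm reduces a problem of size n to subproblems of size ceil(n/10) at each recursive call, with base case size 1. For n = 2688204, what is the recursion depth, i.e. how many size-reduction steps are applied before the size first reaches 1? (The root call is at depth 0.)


Each step divides the size by 10 (rounding up); after k steps the size is ceil(n/10^k), which equals 1 exactly when 10^k >= n.
So the depth is the smallest k with 10^k >= 2688204, i.e. ceil(log_10(2688204)).
10^6 = 1000000 < 2688204 <= 10000000 = 10^7
Recursion depth = 7


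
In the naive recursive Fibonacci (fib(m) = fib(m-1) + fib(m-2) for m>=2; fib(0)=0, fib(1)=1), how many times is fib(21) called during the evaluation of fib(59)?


Let N(m) = number of times fib(m) is called while evaluating fib(59).
N(59) = 1 (the initial call).
N(58) = 1 (only fib(59) calls it).
For 1 <= m <= 57: fib(m) is called by fib(m+1) and fib(m+2), so
  N(m) = N(m+1) + N(m+2).
fib(0) is called only by fib(2), so N(0) = N(2).
Walk down from m=59:
  N(59)=1, N(58)=1, N(57)=2, N(56)=3, N(55)=5, N(54)=8, N(53)=13, N(52)=21, N(51)=34, N(50)=55, N(49)=89, N(48)=144, N(47)=233, N(46)=377, N(45)=610, N(44)=987, N(43)=1597, N(42)=2584, N(41)=4181, N(40)=6765, N(39)=10946, N(38)=17711, N(37)=28657, N(36)=46368, N(35)=75025, N(34)=121393, N(33)=196418, N(32)=317811, N(31)=514229, N(30)=832040, N(29)=1346269, N(28)=2178309, N(27)=3524578, N(26)=5702887, N(25)=9227465, N(24)=14930352, N(23)=24157817, N(22)=39088169, N(21)=63245986
N(21) = 63245986


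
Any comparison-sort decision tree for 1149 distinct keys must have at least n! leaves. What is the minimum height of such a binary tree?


A binary decision tree of height h has at most 2^h leaves and needs at least n! of them, so h >= ceil(log2(n!)).
1149! is far too large to multiply out, so use Stirling's series:
  ln(n!) ~ n ln n - n + (1/2) ln(2 pi n) + 1/(12n)  (error below 1/(360 n^3), negligible here)
  ln(1149) = 7.0466473
  n ln n = 1149 * 7.0466473 = 8096.5977
  (1/2) ln(2 pi * 1149) = (1/2) ln(7219.3799) = 4.4423
  1/(12*1149) = 0.0001
  ln(1149!) ~ 8096.5977 - 1149 + 4.4423 + 0.0001 = 6952.0401
Convert to base 2: log2(1149!) = 6952.0401 / ln 2 = 6952.0401 / 0.69314718 = 10029.6738
ceil(10029.6738) = 10030


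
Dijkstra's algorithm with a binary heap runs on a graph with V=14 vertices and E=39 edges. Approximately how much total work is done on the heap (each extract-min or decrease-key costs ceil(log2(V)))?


Dijkstra with a binary heap: each vertex is extracted once, each edge may relax once.
Each heap operation costs O(log V).
V + E = 14 + 39 = 53
ceil(log2(14)) = 4 (since 2^3 = 8 < 14 <= 16 = 2^4)
Total heap work = (V+E) * ceil(log2(V)) = 53 * 4 = 212


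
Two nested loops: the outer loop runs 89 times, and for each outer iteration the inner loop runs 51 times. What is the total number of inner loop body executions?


Outer loop: 89 iterations
Inner loop: 51 iterations per outer iteration
Total = 89 * 51 = 4539


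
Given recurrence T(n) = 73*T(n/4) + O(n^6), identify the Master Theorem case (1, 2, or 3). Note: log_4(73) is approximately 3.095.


Master Theorem parameters: a=73, b=4, c=6
log_b(a) = 3.095
Compare b^c with a: 4^6 = 4096 > 73, so c > log_b(a).
Comparing c=6 vs log_b(a)=3.095:
6 > 3.095 => Case 3
Result: T(n) = O(n^6)
Master Theorem case = 3


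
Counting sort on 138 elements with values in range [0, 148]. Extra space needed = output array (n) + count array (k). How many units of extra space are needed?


Output array size: 138 (to store sorted result)
Count array size: 149 (one slot per possible value, range 0 to 148)
Total extra space = 138 + 149 = 287


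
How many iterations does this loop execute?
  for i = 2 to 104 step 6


The loop variable i takes values starting at 2 and increments by 6 each iteration.
Sequence: i = 2, 8, 14, 20, 26, 32, 38, 44, 50, ...
The upper bound 104 is inclusive, so the count is floor((last - first) / step) + 1:
floor((104 - 2) / 6) + 1 = floor(102/6) + 1 = 17 + 1 = 18


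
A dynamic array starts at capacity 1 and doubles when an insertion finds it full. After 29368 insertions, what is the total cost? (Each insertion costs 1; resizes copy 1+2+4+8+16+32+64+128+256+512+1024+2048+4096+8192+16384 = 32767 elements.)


Insertion cost: 29368 (one per element)
Resizes occur just before inserting elements 2, 3, 5, 9, ...
Elements copied at each resize: 1 + 2 + 4 + 8 + 16 + 32 + 64 + 128 + 256 + 512 + 1024 + 2048 + 4096 + 8192 + 16384
Sum of copies = 32767 (geometric series: 2^k - 1)
Total = 29368 + 32767 = 62135


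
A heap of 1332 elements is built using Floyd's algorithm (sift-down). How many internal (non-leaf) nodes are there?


Leaf nodes occupy roughly half the array.
Sift-down is called for each internal node, starting from the last one.
Internal nodes = floor(n/2) = floor(1332/2) = 666


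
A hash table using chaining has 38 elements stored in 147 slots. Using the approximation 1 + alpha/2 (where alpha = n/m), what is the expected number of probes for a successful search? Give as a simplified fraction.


Load factor alpha = n/m = 38/147
Expected probes = 1 + alpha/2 = 1 + 38/(2*147)
= 1 + 38/294
= 294/294 + 38/294
= 332/294
Simplify: 166/147


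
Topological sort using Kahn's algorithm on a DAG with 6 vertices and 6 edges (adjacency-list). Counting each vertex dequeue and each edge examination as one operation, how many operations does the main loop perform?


Kahn's algorithm:
  1. Compute in-degrees: O(V + E)
  2. Process queue: each vertex dequeued once (O(V))
     each edge examined once (O(E))
Total = V + E = 6 + 6 = 12


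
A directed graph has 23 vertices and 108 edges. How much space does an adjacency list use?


Adjacency list: one list head per vertex + one entry per edge
Vertex heads: 23
Edge entries: 108
Total = 23 + 108 = 131


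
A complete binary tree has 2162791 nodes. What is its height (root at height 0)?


In a complete binary tree, level k holds nodes 2^k .. 2^(k+1)-1 (1-indexed).
Height = floor(log2(n)) = floor(log2(2162791)) = 21
Check: 2^21 = 2097152 <= 2162791 < 4194304 = 2^22


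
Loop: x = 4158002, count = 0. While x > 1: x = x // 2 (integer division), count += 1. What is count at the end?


The variable x halves each step:
x = 4158002 -> 2079001 -> 1039500 -> 519750 -> 259875 -> 129937 -> 64968 -> 32484 -> 16242 -> 8121 -> 4060 -> 2030 -> 1015 -> 507 -> 253 -> 126 -> 63 -> 31 -> 15 -> 7 -> 3 -> 1
Number of halvings = floor(log2(4158002)) = 21


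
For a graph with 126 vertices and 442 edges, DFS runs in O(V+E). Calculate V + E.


A full DFS traversal visits each vertex once and examines each edge once.
V = 126
E = 442
Sum = 126 + 442 = 568


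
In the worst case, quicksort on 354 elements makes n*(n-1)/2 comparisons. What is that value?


Sum of comparisons per partition:
353 + 352 + ... + 1 + 0
= 354 * (354 - 1) / 2
= 354 * 353 / 2
= 62481


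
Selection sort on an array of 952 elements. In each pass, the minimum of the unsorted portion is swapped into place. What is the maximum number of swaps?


Selection sort performs one swap per pass:
  Pass 1: find min in positions 0 to 951, swap with position 0
  Pass 2: find min in positions 1 to 951, swap with position 1
  Pass 3: find min in positions 2 to 951, swap with position 2
  Pass 4: find min in positions 3 to 951, swap with position 3
  Pass 5: find min in positions 4 to 951, swap with position 4
  ... (946 more passes)
Total passes (and swaps) = n - 1 = 952 - 1 = 951


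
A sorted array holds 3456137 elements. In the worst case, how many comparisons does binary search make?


Halving sequence: 3456137 -> 1728068 -> 864034 -> 432017 -> 216008 -> 108004 -> 54002 -> 27001 -> 13500 -> 6750 -> 3375 -> 1687 -> 843 -> 421 -> 210 -> 105 -> 52 -> 26 -> 13 -> 6 -> 3 -> 1
Number of halvings = 21
Max comparisons = 21 + 1 = 22


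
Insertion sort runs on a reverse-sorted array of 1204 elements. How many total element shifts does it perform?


Sum of shifts = 1 + 2 + 3 + ... + 1203
= 1204 * 1203 / 2
= 1448412 / 2
= 724206


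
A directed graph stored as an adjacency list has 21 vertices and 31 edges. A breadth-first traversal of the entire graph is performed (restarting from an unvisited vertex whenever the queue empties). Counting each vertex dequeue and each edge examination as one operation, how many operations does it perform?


A full BFS traversal dequeues each vertex once and examines each edge once.
Vertex visits: 21
Edge visits: 31
V + E = 21 + 31 = 52


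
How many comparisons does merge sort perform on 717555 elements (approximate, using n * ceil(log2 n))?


Recursion depth: ceil(log2(717555)) = 20
Each recursion level merges n = 717555 elements
Total = 717555 * 20 = 14351100


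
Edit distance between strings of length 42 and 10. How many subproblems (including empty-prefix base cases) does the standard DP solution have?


The table includes base cases (empty prefixes).
Rows: (m+1) = 43
Columns: (n+1) = 11
Total = 43 * 11 = 473


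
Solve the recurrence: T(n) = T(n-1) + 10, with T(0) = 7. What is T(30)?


Unrolling the recurrence:
T(30) = T(29) + 10
       = T(28) + 10 + 10
       = T(27) + 10*3
       ...
       = T(0) + 10*30
       = 7 + 300 = 307


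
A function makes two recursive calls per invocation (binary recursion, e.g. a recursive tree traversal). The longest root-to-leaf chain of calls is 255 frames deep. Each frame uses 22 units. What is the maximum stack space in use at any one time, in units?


Binary recursion: the two calls run one after the other, so only one root-to-leaf chain of frames is on the stack at a time.
Maximum depth (longest chain) = 255 frames
Each frame = 22 units
Max stack space = 255 * 22 = 5610


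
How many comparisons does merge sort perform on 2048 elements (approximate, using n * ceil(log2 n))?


Recursion depth: ceil(log2(2048)) = 11
Each recursion level merges n = 2048 elements
Total = 2048 * 11 = 22528


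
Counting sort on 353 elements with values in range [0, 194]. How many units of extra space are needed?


Output array size: 353 (to store sorted result)
Count array size: 195 (one slot per possible value, range 0 to 194)
Total extra space = 353 + 195 = 548


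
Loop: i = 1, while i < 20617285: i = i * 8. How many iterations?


i multiplies by 8 each step:
i = 1 -> 8 -> 64 -> 512 -> 4096 -> 32768 -> 262144 -> 2097152 -> 16777216 -> 134217728 (stop)
Iterations = ceil(log_8(20617285)) = 9


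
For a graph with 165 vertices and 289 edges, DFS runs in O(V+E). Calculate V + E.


A full DFS traversal visits each vertex once and examines each edge once.
V = 165
E = 289
Sum = 165 + 289 = 454


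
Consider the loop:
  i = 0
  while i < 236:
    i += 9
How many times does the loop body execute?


Starting at i = 0, each iteration adds 9.
Iterations until i >= 236:
  Iteration 1: i = 0 -> i = 9
  Iteration 2: i = 9 -> i = 18
  Iteration 3: i = 18 -> i = 27
  Iteration 4: i = 27 -> i = 36
  Iteration 5: i = 36 -> i = 45
  Iteration 6: i = 45 -> i = 54
  Iteration 7: i = 54 -> i = 63
  Iteration 8: i = 63 -> i = 72
  ... continuing ...
Total iterations = ceil(236/9) = 27


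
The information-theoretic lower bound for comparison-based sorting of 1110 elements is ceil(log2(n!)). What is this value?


A binary decision tree of height h has at most 2^h leaves and needs at least n! of them, so h >= ceil(log2(n!)).
1110! is far too large to multiply out, so use Stirling's series:
  ln(n!) ~ n ln n - n + (1/2) ln(2 pi n) + 1/(12n)  (error below 1/(360 n^3), negligible here)
  ln(1110) = 7.0121153
  n ln n = 1110 * 7.0121153 = 7783.4480
  (1/2) ln(2 pi * 1110) = (1/2) ln(6974.3357) = 4.4250
  1/(12*1110) = 0.0001
  ln(1110!) ~ 7783.4480 - 1110 + 4.4250 + 0.0001 = 6677.8731
Convert to base 2: log2(1110!) = 6677.8731 / ln 2 = 6677.8731 / 0.69314718 = 9634.1344
ceil(9634.1344) = 9635


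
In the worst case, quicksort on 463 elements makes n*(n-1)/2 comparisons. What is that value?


Sum of comparisons per partition:
462 + 461 + ... + 1 + 0
= 463 * (463 - 1) / 2
= 463 * 462 / 2
= 106953


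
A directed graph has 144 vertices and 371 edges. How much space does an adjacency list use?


Adjacency list: one list head per vertex + one entry per edge
Vertex heads: 144
Edge entries: 371
Total = 144 + 371 = 515


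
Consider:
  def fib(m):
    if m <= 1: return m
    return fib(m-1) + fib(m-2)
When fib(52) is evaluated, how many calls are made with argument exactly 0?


Let N(m) = number of times fib(m) is called while evaluating fib(52).
N(52) = 1 (the initial call).
N(51) = 1 (only fib(52) calls it).
For 1 <= m <= 50: fib(m) is called by fib(m+1) and fib(m+2), so
  N(m) = N(m+1) + N(m+2).
fib(0) is called only by fib(2), so N(0) = N(2).
Walk down from m=52:
  N(52)=1, N(51)=1, N(50)=2, N(49)=3, N(48)=5, N(47)=8, N(46)=13, N(45)=21, N(44)=34, N(43)=55, N(42)=89, N(41)=144, N(40)=233, N(39)=377, N(38)=610, N(37)=987, N(36)=1597, N(35)=2584, N(34)=4181, N(33)=6765, N(32)=10946, N(31)=17711, N(30)=28657, N(29)=46368, N(28)=75025, N(27)=121393, N(26)=196418, N(25)=317811, N(24)=514229, N(23)=832040, N(22)=1346269, N(21)=2178309, N(20)=3524578, N(19)=5702887, N(18)=9227465, N(17)=14930352, N(16)=24157817, N(15)=39088169, N(14)=63245986, N(13)=102334155, N(12)=165580141, N(11)=267914296, N(10)=433494437, N(9)=701408733, N(8)=1134903170, N(7)=1836311903, N(6)=2971215073, N(5)=4807526976, N(4)=7778742049, N(3)=12586269025, N(2)=20365011074, N(1)=32951280099, N(0)=N(2)=20365011074
N(0) = 20365011074


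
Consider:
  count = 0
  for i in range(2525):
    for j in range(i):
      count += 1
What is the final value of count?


For each i, the inner loop runs i times:
  i=0: inner runs 0 times
  i=1: inner runs 1 time
  i=2: inner runs 2 times
  i=3: inner runs 3 times
  i=4: inner runs 4 times
  i=5: inner runs 5 times
  i=6: inner runs 6 times
  i=7: inner runs 7 times
  ...
Total = 0 + 1 + 2 + ... + 2524 = 2525*(2525-1)/2 = 3186550


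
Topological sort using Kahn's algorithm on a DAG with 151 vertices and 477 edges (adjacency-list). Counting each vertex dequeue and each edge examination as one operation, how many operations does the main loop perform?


Kahn's algorithm:
  1. Compute in-degrees: O(V + E)
  2. Process queue: each vertex dequeued once (O(V))
     each edge examined once (O(E))
Total = V + E = 151 + 477 = 628


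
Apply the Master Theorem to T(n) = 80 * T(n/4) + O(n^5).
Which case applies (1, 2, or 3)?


The Master Theorem: T(n) = a*T(n/b) + O(n^c)
  a = 80, b = 4, c = 5
log_b(a) = log_4(80) ~ 3.161
Compare b^c with a: 4^5 = 1024 > 80, so c > log_b(a).
Since c > log_b(a), Case 3 applies.
T(n) = O(n^5)
Master Theorem case = 3


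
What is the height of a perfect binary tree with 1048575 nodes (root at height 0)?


A perfect binary tree with 1048575 nodes:
  1048575 = 2^20 - 1
  Levels: 0, 1, ..., 19
  Height = 19


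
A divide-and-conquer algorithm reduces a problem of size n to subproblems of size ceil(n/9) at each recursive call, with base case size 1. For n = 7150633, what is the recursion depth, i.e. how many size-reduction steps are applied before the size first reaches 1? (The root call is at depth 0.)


Each step divides the size by 9 (rounding up); after k steps the size is ceil(n/9^k), which equals 1 exactly when 9^k >= n.
So the depth is the smallest k with 9^k >= 7150633, i.e. ceil(log_9(7150633)).
9^7 = 4782969 < 7150633 <= 43046721 = 9^8
Recursion depth = 8


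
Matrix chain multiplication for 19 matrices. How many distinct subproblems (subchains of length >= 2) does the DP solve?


Subproblems are indexed by (i, j) where i < j.
Number of such pairs = n*(n-1)/2
= 19 * 18 / 2
= 171


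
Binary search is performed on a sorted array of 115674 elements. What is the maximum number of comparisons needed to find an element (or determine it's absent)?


Binary search halves the search space each comparison:
  Step 1: search space = 115674 -> 57837
  Step 2: search space = 57837 -> 28918
  Step 3: search space = 28918 -> 14459
  Step 4: search space = 14459 -> 7229
  Step 5: search space = 7229 -> 3614
  Step 6: search space = 3614 -> 1807
  Step 7: search space = 1807 -> 903
  Step 8: search space = 903 -> 451
  Step 9: search space = 451 -> 225
  Step 10: search space = 225 -> 112
  Step 11: search space = 112 -> 56
  Step 12: search space = 56 -> 28
  Step 13: search space = 28 -> 14
  Step 14: search space = 14 -> 7
  Step 15: search space = 7 -> 3
  Step 16: search space = 3 -> 1
  Step 17: search space = 1 (final check)
Maximum comparisons = floor(log2(115674)) + 1 = 16 + 1 = 17


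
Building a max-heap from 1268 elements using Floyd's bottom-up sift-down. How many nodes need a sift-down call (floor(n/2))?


In a heap of 1268 elements (0-indexed array):
  Last element index: 1267
  Parent of last element: floor((1267 - 1) / 2) = 633
  Internal nodes: indices 0 to 633
  Count = floor(1268/2) = 634


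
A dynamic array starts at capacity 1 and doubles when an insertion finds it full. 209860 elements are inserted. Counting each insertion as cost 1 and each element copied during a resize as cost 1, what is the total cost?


n = 209860
Insertion costs: 209860
Resizes copy 1, 2, 4, ... up to the largest power of 2 that is <= n-1 = 209859, i.e. 131072.
Copy costs = 1 + 2 + 4 + 8 + 16 + 32 + 64 + 128 + 256 + 512 + 1024 + 2048 + 4096 + 8192 + 16384 + 32768 + 65536 + 131072 = 262143
Total = 209860 + 262143 = 472003


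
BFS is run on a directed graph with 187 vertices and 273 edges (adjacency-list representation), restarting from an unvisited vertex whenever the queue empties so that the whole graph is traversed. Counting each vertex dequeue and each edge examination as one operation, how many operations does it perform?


A full BFS traversal dequeues each vertex exactly once and examines each directed edge exactly once.
V = 187 (vertex processing cost)
E = 273 (edge examination cost)
Total operations proportional to V + E = 187 + 273 = 460


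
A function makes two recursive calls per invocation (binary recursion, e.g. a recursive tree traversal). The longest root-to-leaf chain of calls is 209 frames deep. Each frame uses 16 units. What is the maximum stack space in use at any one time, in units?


Binary recursion: the two calls run one after the other, so only one root-to-leaf chain of frames is on the stack at a time.
Maximum depth (longest chain) = 209 frames
Each frame = 16 units
Max stack space = 209 * 16 = 3344


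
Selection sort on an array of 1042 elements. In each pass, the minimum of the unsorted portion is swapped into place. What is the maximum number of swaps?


Selection sort performs one swap per pass:
  Pass 1: find min in positions 0 to 1041, swap with position 0
  Pass 2: find min in positions 1 to 1041, swap with position 1
  Pass 3: find min in positions 2 to 1041, swap with position 2
  Pass 4: find min in positions 3 to 1041, swap with position 3
  Pass 5: find min in positions 4 to 1041, swap with position 4
  ... (1036 more passes)
Total passes (and swaps) = n - 1 = 1042 - 1 = 1041


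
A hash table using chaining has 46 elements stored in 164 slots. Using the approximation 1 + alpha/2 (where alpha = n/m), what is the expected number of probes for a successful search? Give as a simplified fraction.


Load factor alpha = n/m = 46/164
Expected probes = 1 + alpha/2 = 1 + 46/(2*164)
= 1 + 46/328
= 328/328 + 46/328
= 374/328
Simplify: 187/164


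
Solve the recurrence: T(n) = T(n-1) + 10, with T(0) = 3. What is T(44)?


Unrolling the recurrence:
T(44) = T(43) + 10
       = T(42) + 10 + 10
       = T(41) + 10*3
       ...
       = T(0) + 10*44
       = 3 + 440 = 443


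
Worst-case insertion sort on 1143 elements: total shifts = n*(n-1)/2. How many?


Sum of shifts = 1 + 2 + 3 + ... + 1142
= 1143 * 1142 / 2
= 1305306 / 2
= 652653


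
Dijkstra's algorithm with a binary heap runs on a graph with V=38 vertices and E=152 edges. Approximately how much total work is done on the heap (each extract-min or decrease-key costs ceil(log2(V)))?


Dijkstra with a binary heap: each vertex is extracted once, each edge may relax once.
Each heap operation costs O(log V).
V + E = 38 + 152 = 190
ceil(log2(38)) = 6 (since 2^5 = 32 < 38 <= 64 = 2^6)
Total heap work = (V+E) * ceil(log2(V)) = 190 * 6 = 1140


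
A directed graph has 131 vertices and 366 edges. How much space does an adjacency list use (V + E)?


Adjacency list: one list head per vertex + one entry per edge
Vertex heads: 131
Edge entries: 366
Total = 131 + 366 = 497


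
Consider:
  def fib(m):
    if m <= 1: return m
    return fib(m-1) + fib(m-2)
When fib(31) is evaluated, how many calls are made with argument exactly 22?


Let N(m) = number of times fib(m) is called while evaluating fib(31).
N(31) = 1 (the initial call).
N(30) = 1 (only fib(31) calls it).
For 1 <= m <= 29: fib(m) is called by fib(m+1) and fib(m+2), so
  N(m) = N(m+1) + N(m+2).
fib(0) is called only by fib(2), so N(0) = N(2).
Walk down from m=31:
  N(31)=1, N(30)=1, N(29)=2, N(28)=3, N(27)=5, N(26)=8, N(25)=13, N(24)=21, N(23)=34, N(22)=55
N(22) = 55


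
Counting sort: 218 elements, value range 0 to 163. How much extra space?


n = 218 (output array)
k = 164 (count array for 164 distinct values)
Extra space = 218 + 164 = 382


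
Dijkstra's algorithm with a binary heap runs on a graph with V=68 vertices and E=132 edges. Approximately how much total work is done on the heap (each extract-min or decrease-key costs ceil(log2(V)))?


Dijkstra with a binary heap: each vertex is extracted once, each edge may relax once.
Each heap operation costs O(log V).
V + E = 68 + 132 = 200
ceil(log2(68)) = 7 (since 2^6 = 64 < 68 <= 128 = 2^7)
Total heap work = (V+E) * ceil(log2(V)) = 200 * 7 = 1400


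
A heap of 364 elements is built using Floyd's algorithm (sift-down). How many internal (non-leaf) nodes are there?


Leaf nodes occupy roughly half the array.
Sift-down is called for each internal node, starting from the last one.
Internal nodes = floor(n/2) = floor(364/2) = 182


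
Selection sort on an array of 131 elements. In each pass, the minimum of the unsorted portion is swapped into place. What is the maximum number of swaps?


Selection sort performs one swap per pass:
  Pass 1: find min in positions 0 to 130, swap with position 0
  Pass 2: find min in positions 1 to 130, swap with position 1
  Pass 3: find min in positions 2 to 130, swap with position 2
  Pass 4: find min in positions 3 to 130, swap with position 3
  Pass 5: find min in positions 4 to 130, swap with position 4
  ... (125 more passes)
Total passes (and swaps) = n - 1 = 131 - 1 = 130


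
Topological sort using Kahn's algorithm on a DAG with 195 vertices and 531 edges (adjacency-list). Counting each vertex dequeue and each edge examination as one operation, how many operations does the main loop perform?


Kahn's algorithm:
  1. Compute in-degrees: O(V + E)
  2. Process queue: each vertex dequeued once (O(V))
     each edge examined once (O(E))
Total = V + E = 195 + 531 = 726


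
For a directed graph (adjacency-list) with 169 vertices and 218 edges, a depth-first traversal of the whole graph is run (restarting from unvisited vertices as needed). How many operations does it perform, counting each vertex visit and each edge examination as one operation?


A full DFS traversal visits each vertex once and examines each edge once.
V = 169
E = 218
Sum = 169 + 218 = 387


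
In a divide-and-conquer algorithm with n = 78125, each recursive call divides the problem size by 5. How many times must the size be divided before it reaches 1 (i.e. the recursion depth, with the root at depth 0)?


Number of divisions = log_5(78125)
Sizes: 78125 -> 15625 -> 3125 -> 625 -> 125 -> 25 -> 5 -> 1 (7 divisions)
Recursion depth = 7


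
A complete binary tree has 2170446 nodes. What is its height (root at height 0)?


In a complete binary tree, level k holds nodes 2^k .. 2^(k+1)-1 (1-indexed).
Height = floor(log2(n)) = floor(log2(2170446)) = 21
Check: 2^21 = 2097152 <= 2170446 < 4194304 = 2^22


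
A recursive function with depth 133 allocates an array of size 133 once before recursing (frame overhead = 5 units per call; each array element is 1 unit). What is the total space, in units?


Array allocation: 133 units (allocated once)
Stack frames: 133 deep * 5 per frame = 665 units
Total = 133 + 665 = 798


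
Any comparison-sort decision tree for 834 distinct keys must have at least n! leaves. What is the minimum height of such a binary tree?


A binary decision tree of height h has at most 2^h leaves and needs at least n! of them, so h >= ceil(log2(n!)).
834! is far too large to multiply out, so use Stirling's series:
  ln(n!) ~ n ln n - n + (1/2) ln(2 pi n) + 1/(12n)  (error below 1/(360 n^3), negligible here)
  ln(834) = 6.7262334
  n ln n = 834 * 6.7262334 = 5609.6787
  (1/2) ln(2 pi * 834) = (1/2) ln(5240.1765) = 4.2821
  1/(12*834) = 0.0001
  ln(834!) ~ 5609.6787 - 834 + 4.2821 + 0.0001 = 4779.9609
Convert to base 2: log2(834!) = 4779.9609 / ln 2 = 4779.9609 / 0.69314718 = 6896.0259
ceil(6896.0259) = 6897


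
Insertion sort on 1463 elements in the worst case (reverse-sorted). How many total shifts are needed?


In the worst case (reverse-sorted), each element shifts past all previous:
  Element 1: 1 shifts
  Element 2: 2 shifts
  Element 3: 3 shifts
  Element 4: 4 shifts
  Element 5: 5 shifts
  ...
  Element 1462: 1462 shifts
Total = 1 + 2 + ... + 1462
= 1463*(1463-1)/2 = 1069453


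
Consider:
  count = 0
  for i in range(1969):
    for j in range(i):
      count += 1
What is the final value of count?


For each i, the inner loop runs i times:
  i=0: inner runs 0 times
  i=1: inner runs 1 time
  i=2: inner runs 2 times
  i=3: inner runs 3 times
  i=4: inner runs 4 times
  i=5: inner runs 5 times
  i=6: inner runs 6 times
  i=7: inner runs 7 times
  ...
Total = 0 + 1 + 2 + ... + 1968 = 1969*(1969-1)/2 = 1937496


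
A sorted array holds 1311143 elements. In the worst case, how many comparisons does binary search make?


Halving sequence: 1311143 -> 655571 -> 327785 -> 163892 -> 81946 -> 40973 -> 20486 -> 10243 -> 5121 -> 2560 -> 1280 -> 640 -> 320 -> 160 -> 80 -> 40 -> 20 -> 10 -> 5 -> 2 -> 1
Number of halvings = 20
Max comparisons = 20 + 1 = 21


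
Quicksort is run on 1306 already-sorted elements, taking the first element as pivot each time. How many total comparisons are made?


Sum of comparisons per partition:
1305 + 1304 + ... + 1 + 0
= 1306 * (1306 - 1) / 2
= 1306 * 1305 / 2
= 852165


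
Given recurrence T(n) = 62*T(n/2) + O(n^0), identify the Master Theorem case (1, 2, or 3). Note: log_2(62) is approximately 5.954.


Master Theorem parameters: a=62, b=2, c=0
log_b(a) = 5.954
Compare b^c with a: 2^0 = 1 < 62, so c < log_b(a).
Comparing c=0 vs log_b(a)=5.954:
0 < 5.954 => Case 1
Result: T(n) = O(n^(log_2 62)) ~ O(n^5.954)
Master Theorem case = 1


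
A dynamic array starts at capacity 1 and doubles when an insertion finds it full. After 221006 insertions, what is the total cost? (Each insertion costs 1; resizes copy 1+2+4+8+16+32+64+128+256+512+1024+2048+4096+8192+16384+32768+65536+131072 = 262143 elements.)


Insertion cost: 221006 (one per element)
Resizes occur just before inserting elements 2, 3, 5, 9, ...
Elements copied at each resize: 1 + 2 + 4 + 8 + 16 + 32 + 64 + 128 + 256 + 512 + 1024 + 2048 + 4096 + 8192 + 16384 + 32768 + 65536 + 131072
Sum of copies = 262143 (geometric series: 2^k - 1)
Total = 221006 + 262143 = 483149


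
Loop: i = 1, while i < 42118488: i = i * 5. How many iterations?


i multiplies by 5 each step:
i = 1 -> 5 -> 25 -> 125 -> 625 -> 3125 -> 15625 -> 78125 -> 390625 -> 1953125 -> 9765625 -> 48828125 (stop)
Iterations = ceil(log_5(42118488)) = 11


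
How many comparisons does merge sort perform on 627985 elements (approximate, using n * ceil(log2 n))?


Recursion depth: ceil(log2(627985)) = 20
Each recursion level merges n = 627985 elements
Total = 627985 * 20 = 12559700


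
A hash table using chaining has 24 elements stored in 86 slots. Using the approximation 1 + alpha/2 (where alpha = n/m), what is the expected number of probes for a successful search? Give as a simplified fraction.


Load factor alpha = n/m = 24/86
Expected probes = 1 + alpha/2 = 1 + 24/(2*86)
= 1 + 24/172
= 172/172 + 24/172
= 196/172
Simplify: 49/43


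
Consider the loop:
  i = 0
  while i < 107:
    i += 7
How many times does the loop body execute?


Starting at i = 0, each iteration adds 7.
Iterations until i >= 107:
  Iteration 1: i = 0 -> i = 7
  Iteration 2: i = 7 -> i = 14
  Iteration 3: i = 14 -> i = 21
  Iteration 4: i = 21 -> i = 28
  Iteration 5: i = 28 -> i = 35
  Iteration 6: i = 35 -> i = 42
  Iteration 7: i = 42 -> i = 49
  Iteration 8: i = 49 -> i = 56
  ... continuing ...
Total iterations = ceil(107/7) = 16


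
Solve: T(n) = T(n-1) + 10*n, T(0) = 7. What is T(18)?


Expanding the recurrence:
T(18) = T(17) + 10*18
       = T(16) + 10*17 + 10*18
       ...
       = T(0) + 10*(1 + 2 + ... + 18)
       = 7 + 10 * 18*19/2
       = 7 + 10 * 171
       = 7 + 1710 = 1717


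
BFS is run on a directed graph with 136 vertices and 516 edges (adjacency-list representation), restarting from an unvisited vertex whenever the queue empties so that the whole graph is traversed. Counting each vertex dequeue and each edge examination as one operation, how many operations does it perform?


A full BFS traversal dequeues each vertex exactly once and examines each directed edge exactly once.
V = 136 (vertex processing cost)
E = 516 (edge examination cost)
Total operations proportional to V + E = 136 + 516 = 652


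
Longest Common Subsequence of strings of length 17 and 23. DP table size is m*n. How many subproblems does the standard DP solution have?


DP table indexed by positions in both strings.
First string: 17 positions
Second string: 23 positions
Total = 17 * 23 = 391


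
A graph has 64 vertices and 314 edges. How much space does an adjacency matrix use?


Adjacency matrix: V x V grid of entries
Space = V^2 = 64^2 = 64 * 64 = 4096


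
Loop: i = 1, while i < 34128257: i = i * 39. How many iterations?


i multiplies by 39 each step:
i = 1 -> 39 -> 1521 -> 59319 -> 2313441 -> 90224199 (stop)
Iterations = ceil(log_39(34128257)) = 5


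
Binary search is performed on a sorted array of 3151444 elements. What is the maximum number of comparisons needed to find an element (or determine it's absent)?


Binary search halves the search space each comparison:
  Step 1: search space = 3151444 -> 1575722
  Step 2: search space = 1575722 -> 787861
  Step 3: search space = 787861 -> 393930
  Step 4: search space = 393930 -> 196965
  Step 5: search space = 196965 -> 98482
  Step 6: search space = 98482 -> 49241
  Step 7: search space = 49241 -> 24620
  Step 8: search space = 24620 -> 12310
  Step 9: search space = 12310 -> 6155
  Step 10: search space = 6155 -> 3077
  Step 11: search space = 3077 -> 1538
  Step 12: search space = 1538 -> 769
  Step 13: search space = 769 -> 384
  Step 14: search space = 384 -> 192
  Step 15: search space = 192 -> 96
  Step 16: search space = 96 -> 48
  Step 17: search space = 48 -> 24
  Step 18: search space = 24 -> 12
  Step 19: search space = 12 -> 6
  Step 20: search space = 6 -> 3
  Step 21: search space = 3 -> 1
  Step 22: search space = 1 (final check)
Maximum comparisons = floor(log2(3151444)) + 1 = 21 + 1 = 22


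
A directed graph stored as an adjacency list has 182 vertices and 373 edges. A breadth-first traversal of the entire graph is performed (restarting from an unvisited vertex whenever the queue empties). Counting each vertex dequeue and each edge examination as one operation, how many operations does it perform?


A full BFS traversal dequeues each vertex once and examines each edge once.
Vertex visits: 182
Edge visits: 373
V + E = 182 + 373 = 555


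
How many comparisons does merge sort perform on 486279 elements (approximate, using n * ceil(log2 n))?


Recursion depth: ceil(log2(486279)) = 19
Each recursion level merges n = 486279 elements
Total = 486279 * 19 = 9239301


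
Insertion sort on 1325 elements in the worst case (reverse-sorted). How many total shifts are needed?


In the worst case (reverse-sorted), each element shifts past all previous:
  Element 1: 1 shifts
  Element 2: 2 shifts
  Element 3: 3 shifts
  Element 4: 4 shifts
  Element 5: 5 shifts
  ...
  Element 1324: 1324 shifts
Total = 1 + 2 + ... + 1324
= 1325*(1325-1)/2 = 877150


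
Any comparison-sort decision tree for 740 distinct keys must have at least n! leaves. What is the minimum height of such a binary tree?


A binary decision tree of height h has at most 2^h leaves and needs at least n! of them, so h >= ceil(log2(n!)).
740! is far too large to multiply out, so use Stirling's series:
  ln(n!) ~ n ln n - n + (1/2) ln(2 pi n) + 1/(12n)  (error below 1/(360 n^3), negligible here)
  ln(740) = 6.6066502
  n ln n = 740 * 6.6066502 = 4888.9211
  (1/2) ln(2 pi * 740) = (1/2) ln(4649.5571) = 4.2223
  1/(12*740) = 0.0001
  ln(740!) ~ 4888.9211 - 740 + 4.2223 + 0.0001 = 4153.1435
Convert to base 2: log2(740!) = 4153.1435 / ln 2 = 4153.1435 / 0.69314718 = 5991.7195
ceil(5991.7195) = 5992
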